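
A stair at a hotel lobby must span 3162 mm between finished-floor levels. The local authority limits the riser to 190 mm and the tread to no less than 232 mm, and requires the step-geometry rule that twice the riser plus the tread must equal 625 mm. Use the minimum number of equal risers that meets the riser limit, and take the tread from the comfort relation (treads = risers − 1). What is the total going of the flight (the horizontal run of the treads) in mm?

At most 190 each: 3162/190 = 16.64, giving 17 risers.
Each riser is 3162/17 = 186 mm (≤ 190 mm).
From 2R + T = 625: T = 625 − 372 = 253 mm.
17 risers give 16 treads; going = 16 × 253 = 4048 mm.

4048 mm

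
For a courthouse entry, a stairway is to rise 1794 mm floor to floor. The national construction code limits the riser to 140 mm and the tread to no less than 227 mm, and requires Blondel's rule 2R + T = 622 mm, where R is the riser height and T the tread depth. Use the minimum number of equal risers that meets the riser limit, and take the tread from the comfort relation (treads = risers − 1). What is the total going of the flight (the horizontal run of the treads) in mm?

At most 140 each: 1794/140 = 12.81, giving 13 risers.
Each riser is 1794/13 = 138 mm (≤ 140 mm).
From 2R + T = 622: T = 622 − 276 = 346 mm.
Treads = 13 − 1 = 12; going = 12 × 346 = 4152 mm.

4152 mm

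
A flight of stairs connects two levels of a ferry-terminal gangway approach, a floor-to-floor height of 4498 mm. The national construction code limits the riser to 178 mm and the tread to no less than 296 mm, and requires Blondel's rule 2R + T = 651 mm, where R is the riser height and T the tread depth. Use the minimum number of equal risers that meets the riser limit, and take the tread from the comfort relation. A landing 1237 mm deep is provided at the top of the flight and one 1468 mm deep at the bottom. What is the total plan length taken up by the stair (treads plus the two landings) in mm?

10330 mm

At most 178 each: 4498/178 = 25.27, giving 26 risers.
Each riser is 4498/26 = 173 mm (≤ 178 mm).
T = 651 − 2·173 = 305 mm, which satisfies the 296 mm minimum.
Treads = 26 − 1 = 25; going = 25 × 305 = 7625 mm.
Enclosure = 7625 + 1237 + 1468 = 10330 mm.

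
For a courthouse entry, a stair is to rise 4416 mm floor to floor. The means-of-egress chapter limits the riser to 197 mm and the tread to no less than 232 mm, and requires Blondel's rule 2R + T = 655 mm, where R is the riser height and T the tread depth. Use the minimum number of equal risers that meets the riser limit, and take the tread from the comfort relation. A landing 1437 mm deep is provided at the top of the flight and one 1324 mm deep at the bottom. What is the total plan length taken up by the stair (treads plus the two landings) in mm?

At most 197 each: 4416/197 = 22.42, giving 23 risers.
R = 4416 ÷ 23 = 192 mm.
T = 655 − 2·192 = 271 mm, which satisfies the 232 mm minimum.
Going = (23 − 1) × 271 = 5962 mm.
Enclosure = 5962 + 1437 + 1324 = 8723 mm.

8723 mm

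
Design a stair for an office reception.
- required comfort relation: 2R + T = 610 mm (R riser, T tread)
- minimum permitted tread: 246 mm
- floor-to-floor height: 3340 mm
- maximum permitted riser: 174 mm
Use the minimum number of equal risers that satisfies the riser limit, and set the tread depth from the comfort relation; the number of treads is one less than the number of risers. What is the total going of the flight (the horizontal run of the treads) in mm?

At most 174 each: 3340/174 = 19.20, giving 20 risers.
Riser R = 3340 / 20 = 167 mm, within the 174 mm limit.
T = 610 − 2·167 = 276 mm, which satisfies the 246 mm minimum.
20 risers give 19 treads; going = 19 × 276 = 5244 mm.

5244 mm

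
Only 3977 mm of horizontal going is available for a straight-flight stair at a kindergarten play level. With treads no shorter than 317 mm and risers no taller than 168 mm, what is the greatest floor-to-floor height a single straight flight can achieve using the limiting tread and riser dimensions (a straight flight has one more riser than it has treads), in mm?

Treads that fit: ⌊3977 / 317⌋ = 12.
Risers = treads + 1 = 13.
Maximum height = 13 × 168 = 2184 mm.

2184 mm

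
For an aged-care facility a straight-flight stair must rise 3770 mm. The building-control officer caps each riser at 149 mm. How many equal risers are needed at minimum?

At most 149 each: 3770/149 = 25.30, giving 26 risers.

26 risers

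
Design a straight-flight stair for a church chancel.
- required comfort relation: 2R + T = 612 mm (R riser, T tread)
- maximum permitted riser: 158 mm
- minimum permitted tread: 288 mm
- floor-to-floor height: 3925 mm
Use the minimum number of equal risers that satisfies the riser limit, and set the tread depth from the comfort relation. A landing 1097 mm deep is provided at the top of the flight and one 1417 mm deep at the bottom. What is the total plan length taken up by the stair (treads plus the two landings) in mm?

3925 / 158 = 24.842 → round up to 25 risers.
R = 3925 ÷ 25 = 157 mm.
T = 612 − 2·157 = 298 mm, which satisfies the 288 mm minimum.
Going = (25 − 1) × 298 = 7152 mm.
Add landings: 7152 + 1097 + 1417 = 9666 mm.

9666 mm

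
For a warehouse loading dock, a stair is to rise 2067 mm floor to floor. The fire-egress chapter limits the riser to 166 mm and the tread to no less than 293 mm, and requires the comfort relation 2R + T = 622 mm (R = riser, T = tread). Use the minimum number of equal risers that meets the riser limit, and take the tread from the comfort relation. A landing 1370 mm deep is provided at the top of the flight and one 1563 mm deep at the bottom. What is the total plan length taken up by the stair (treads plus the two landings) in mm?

6581 mm

2067 / 166 = 12.452 → round up to 13 risers.
R = 2067 ÷ 13 = 159 mm.
T = 622 − 2·159 = 304 mm, which satisfies the 293 mm minimum.
Going = (13 − 1) × 304 = 3648 mm.
Enclosure = 3648 + 1370 + 1563 = 6581 mm.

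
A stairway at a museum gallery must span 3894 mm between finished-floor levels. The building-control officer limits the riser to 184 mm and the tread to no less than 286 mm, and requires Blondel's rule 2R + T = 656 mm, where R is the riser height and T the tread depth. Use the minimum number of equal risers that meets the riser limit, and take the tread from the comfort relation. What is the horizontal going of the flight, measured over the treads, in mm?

At most 184 each: 3894/184 = 21.16, giving 22 risers.
Riser R = 3894 / 22 = 177 mm, within the 184 mm limit.
T = 656 − 2·177 = 302 mm, which satisfies the 286 mm minimum.
Treads = 22 − 1 = 21; going = 21 × 302 = 6342 mm.

6342 mm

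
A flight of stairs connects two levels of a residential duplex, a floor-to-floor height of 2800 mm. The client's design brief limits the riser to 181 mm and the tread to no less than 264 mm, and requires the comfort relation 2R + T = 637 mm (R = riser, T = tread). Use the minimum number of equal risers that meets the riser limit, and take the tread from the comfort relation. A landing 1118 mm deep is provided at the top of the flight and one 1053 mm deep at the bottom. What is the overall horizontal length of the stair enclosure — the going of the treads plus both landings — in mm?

6476 mm

2800 / 181 = 15.47, so 16 risers are needed.
R = 2800 ÷ 16 = 175 mm.
T = 637 − 2·175 = 287 mm, which satisfies the 264 mm minimum.
Going = (16 − 1) × 287 = 4305 mm.
Enclosure = 4305 + 1118 + 1053 = 6476 mm.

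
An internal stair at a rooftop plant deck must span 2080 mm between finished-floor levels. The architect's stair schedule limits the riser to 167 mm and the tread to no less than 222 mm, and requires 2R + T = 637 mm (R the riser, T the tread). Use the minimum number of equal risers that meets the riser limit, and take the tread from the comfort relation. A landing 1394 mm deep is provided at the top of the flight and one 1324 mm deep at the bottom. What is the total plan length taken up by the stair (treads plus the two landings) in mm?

2080 / 167 = 12.46, so 13 risers are needed.
Riser R = 2080 / 13 = 160 mm, within the 167 mm limit.
Tread T = 637 − 2 × 160 = 317 mm (≥ 222 mm).
Treads = 13 − 1 = 12; going = 12 × 317 = 3804 mm.
Enclosure = 3804 + 1394 + 1324 = 6522 mm.

6522 mm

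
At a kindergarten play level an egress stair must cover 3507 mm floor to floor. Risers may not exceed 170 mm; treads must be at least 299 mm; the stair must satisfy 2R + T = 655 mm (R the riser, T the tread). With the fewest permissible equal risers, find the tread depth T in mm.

At most 170 each: 3507/170 = 20.63, giving 21 risers.
Riser R = 3507 / 21 = 167 mm, within the 170 mm limit.
Tread T = 655 − 2 × 167 = 321 mm (≥ 299 mm).

321 mm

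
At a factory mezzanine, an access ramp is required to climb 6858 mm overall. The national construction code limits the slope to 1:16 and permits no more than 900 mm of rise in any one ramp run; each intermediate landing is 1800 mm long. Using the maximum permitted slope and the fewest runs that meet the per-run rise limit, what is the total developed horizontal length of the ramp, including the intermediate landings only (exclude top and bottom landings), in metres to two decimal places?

122.33 m

6858 / 900 = 7.620 → round up to 8 ramp runs. That means 7 intermediate landings.
Horizontal run for 6858 mm of rise at 1:16 is 6858 × 16 = 109728 mm.
7 intermediate landings contribute 7 × 1800 = 12600 mm.
Developed length = 109728 + 12600 = 122328 mm.
= 122.33 m.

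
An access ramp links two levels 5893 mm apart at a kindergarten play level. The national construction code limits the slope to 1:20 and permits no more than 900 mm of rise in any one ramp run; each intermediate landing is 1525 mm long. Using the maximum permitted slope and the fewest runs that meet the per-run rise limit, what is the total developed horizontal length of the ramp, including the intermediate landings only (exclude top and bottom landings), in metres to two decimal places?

127.01 m

5893 / 900 = 6.548 → round up to 7 ramp runs. That means 6 intermediate landings.
Ramp run (horizontal) at 1:20: 5893 × 20 = 117860 mm.
6 intermediate landings contribute 6 × 1525 = 9150 mm.
Total developed length = 117860 + 9150 = 127010 mm.
= 127.01 m.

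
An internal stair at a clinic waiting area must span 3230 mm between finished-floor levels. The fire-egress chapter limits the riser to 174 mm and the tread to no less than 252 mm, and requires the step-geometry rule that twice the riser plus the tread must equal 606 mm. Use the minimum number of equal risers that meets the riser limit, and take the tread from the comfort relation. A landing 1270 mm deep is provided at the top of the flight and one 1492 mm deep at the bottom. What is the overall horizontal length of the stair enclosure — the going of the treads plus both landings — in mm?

7550 mm

3230 / 174 = 18.563 → round up to 19 risers.
Each riser is 3230/19 = 170 mm (≤ 174 mm).
T = 606 − 2·170 = 266 mm, which satisfies the 252 mm minimum.
Going = (19 − 1) × 266 = 4788 mm.
Enclosure = 4788 + 1270 + 1492 = 7550 mm.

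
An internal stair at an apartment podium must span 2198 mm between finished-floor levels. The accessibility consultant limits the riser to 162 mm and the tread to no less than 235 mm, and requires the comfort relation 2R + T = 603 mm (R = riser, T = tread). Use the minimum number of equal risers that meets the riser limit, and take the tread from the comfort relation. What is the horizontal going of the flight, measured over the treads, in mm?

At most 162 each: 2198/162 = 13.57, giving 14 risers.
Riser R = 2198 / 14 = 157 mm, within the 162 mm limit.
T = 603 − 2·157 = 289 mm, which satisfies the 235 mm minimum.
14 risers give 13 treads; going = 13 × 289 = 3757 mm.

3757 mm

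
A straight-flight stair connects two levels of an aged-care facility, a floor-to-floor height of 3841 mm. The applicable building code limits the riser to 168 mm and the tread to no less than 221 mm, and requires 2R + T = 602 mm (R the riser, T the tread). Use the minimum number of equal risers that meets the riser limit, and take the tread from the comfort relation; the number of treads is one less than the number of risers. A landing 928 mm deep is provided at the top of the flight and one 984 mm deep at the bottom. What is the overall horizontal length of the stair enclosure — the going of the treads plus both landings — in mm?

7808 mm

⌈3841/168⌉ = 23 risers.
Riser R = 3841 / 23 = 167 mm, within the 168 mm limit.
From 2R + T = 602: T = 602 − 334 = 268 mm.
Going = (23 − 1) × 268 = 5896 mm.
Add landings: 5896 + 928 + 984 = 7808 mm.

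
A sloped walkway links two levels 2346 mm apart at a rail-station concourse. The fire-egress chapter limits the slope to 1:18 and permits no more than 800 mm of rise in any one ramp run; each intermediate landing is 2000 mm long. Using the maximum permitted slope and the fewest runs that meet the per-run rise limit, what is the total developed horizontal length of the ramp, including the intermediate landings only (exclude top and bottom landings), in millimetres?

46228 mm

⌈2346/800⌉ = 3 ramp runs. That means 2 intermediate landings.
Horizontal run for 2346 mm of rise at 1:18 is 2346 × 18 = 42228 mm.
2 intermediate landings contribute 2 × 2000 = 4000 mm.
Developed length = 42228 + 4000 = 46228 mm.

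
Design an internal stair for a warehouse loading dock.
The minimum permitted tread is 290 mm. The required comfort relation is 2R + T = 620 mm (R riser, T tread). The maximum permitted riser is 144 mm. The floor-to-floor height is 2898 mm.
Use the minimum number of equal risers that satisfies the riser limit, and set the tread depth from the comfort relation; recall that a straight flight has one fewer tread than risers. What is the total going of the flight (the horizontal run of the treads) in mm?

⌈2898/144⌉ = 21 risers.
Each riser is 2898/21 = 138 mm (≤ 144 mm).
Tread T = 620 − 2 × 138 = 344 mm (≥ 290 mm).
Treads = 21 − 1 = 20; going = 20 × 344 = 6880 mm.

6880 mm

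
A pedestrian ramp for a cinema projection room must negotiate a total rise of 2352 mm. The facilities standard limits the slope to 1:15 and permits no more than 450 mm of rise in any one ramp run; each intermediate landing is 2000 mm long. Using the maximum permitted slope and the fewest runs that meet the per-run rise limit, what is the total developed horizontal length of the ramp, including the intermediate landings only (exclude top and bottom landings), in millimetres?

45280 mm

2352 / 450 = 5.227 → round up to 6 ramp runs. That means 5 intermediate landings.
Horizontal run for 2352 mm of rise at 1:15 is 2352 × 15 = 35280 mm.
5 intermediate landings contribute 5 × 2000 = 10000 mm.
Total developed length = 35280 + 10000 = 45280 mm.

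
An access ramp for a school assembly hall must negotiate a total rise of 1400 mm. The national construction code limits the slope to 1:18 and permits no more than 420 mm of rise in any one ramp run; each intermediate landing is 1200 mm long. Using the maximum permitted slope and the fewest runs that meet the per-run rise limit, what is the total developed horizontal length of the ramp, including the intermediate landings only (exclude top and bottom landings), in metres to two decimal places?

⌈1400/420⌉ = 4 ramp runs. That means 3 intermediate landings.
Horizontal run for 1400 mm of rise at 1:18 is 1400 × 18 = 25200 mm.
3 intermediate landings contribute 3 × 1200 = 3600 mm.
Developed length = 25200 + 3600 = 28800 mm.
= 28.80 m.

28.80 m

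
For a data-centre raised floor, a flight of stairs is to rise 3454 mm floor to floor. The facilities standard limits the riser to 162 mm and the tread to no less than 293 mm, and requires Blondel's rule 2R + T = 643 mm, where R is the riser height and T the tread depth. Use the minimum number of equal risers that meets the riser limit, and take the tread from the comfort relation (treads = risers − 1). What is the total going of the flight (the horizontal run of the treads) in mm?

⌈3454/162⌉ = 22 risers.
Each riser is 3454/22 = 157 mm (≤ 162 mm).
From 2R + T = 643: T = 643 − 314 = 329 mm.
Treads = 22 − 1 = 21; going = 21 × 329 = 6909 mm.

6909 mm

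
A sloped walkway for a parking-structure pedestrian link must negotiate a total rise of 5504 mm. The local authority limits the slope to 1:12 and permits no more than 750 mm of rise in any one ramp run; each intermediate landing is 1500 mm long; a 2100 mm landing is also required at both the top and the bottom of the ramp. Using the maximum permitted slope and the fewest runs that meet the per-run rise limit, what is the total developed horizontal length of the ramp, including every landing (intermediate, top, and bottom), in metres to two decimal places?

5504 / 750 = 7.34, so 8 ramp runs are needed. That means 7 intermediate landings.
Ramp run (horizontal) at 1:12: 5504 × 12 = 66048 mm.
7 intermediate landings contribute 7 × 1500 = 10500 mm.
Top and bottom landings: 2 × 2100 = 4200 mm.
Total = 66048 + 10500 + 4200 = 80748 mm.
= 80.75 m.

80.75 m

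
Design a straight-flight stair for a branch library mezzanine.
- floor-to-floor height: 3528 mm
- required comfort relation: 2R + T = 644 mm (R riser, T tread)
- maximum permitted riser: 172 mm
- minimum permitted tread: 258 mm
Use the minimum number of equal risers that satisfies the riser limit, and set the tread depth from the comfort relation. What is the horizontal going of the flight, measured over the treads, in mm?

⌈3528/172⌉ = 21 risers.
Riser R = 3528 / 21 = 168 mm, within the 172 mm limit.
Tread T = 644 − 2 × 168 = 308 mm (≥ 258 mm).
Treads = 21 − 1 = 20; going = 20 × 308 = 6160 mm.

6160 mm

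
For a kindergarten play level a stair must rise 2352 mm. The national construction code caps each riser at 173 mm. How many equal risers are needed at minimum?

2352 / 173 = 13.60, so 14 risers are needed.

14 risers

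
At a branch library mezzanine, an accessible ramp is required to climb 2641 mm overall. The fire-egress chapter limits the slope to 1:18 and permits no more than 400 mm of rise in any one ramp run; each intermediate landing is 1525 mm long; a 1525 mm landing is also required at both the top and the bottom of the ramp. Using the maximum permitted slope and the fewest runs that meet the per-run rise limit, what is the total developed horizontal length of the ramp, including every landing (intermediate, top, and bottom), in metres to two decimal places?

59.74 m

2641 / 400 = 6.603 → round up to 7 ramp runs. That means 6 intermediate landings.
Horizontal run for 2641 mm of rise at 1:18 is 2641 × 18 = 47538 mm.
6 intermediate landings contribute 6 × 1525 = 9150 mm.
Top and bottom landings: 2 × 1525 = 3050 mm.
Total = 47538 + 9150 + 3050 = 59738 mm.
= 59.74 m.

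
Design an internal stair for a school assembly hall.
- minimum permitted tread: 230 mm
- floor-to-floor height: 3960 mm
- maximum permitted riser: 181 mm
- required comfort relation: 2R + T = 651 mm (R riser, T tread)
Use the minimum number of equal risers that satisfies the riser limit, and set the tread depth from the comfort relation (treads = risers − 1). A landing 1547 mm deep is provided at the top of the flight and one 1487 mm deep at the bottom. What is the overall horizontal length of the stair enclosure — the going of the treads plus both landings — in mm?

At most 181 each: 3960/181 = 21.88, giving 22 risers.
R = 3960 ÷ 22 = 180 mm.
T = 651 − 2·180 = 291 mm, which satisfies the 230 mm minimum.
22 risers give 21 treads; going = 21 × 291 = 6111 mm.
Add landings: 6111 + 1547 + 1487 = 9145 mm.

9145 mm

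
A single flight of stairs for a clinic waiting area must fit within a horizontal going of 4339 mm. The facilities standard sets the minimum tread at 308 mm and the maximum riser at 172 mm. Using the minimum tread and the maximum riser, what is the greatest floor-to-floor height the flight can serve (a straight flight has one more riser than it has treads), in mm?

Treads that fit: ⌊4339 / 308⌋ = 14.
Risers = treads + 1 = 15.
Maximum height = 15 × 172 = 2580 mm.

2580 mm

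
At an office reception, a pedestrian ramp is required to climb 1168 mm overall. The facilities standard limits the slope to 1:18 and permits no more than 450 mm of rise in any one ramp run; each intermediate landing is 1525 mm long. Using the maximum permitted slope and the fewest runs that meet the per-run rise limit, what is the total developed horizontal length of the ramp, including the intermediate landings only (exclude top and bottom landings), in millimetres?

At most 450 each: 1168/450 = 2.60, giving 3 ramp runs. That means 2 intermediate landings.
Horizontal run for 1168 mm of rise at 1:18 is 1168 × 18 = 21024 mm.
2 intermediate landings contribute 2 × 1525 = 3050 mm.
Total developed length = 21024 + 3050 = 24074 mm.

24074 mm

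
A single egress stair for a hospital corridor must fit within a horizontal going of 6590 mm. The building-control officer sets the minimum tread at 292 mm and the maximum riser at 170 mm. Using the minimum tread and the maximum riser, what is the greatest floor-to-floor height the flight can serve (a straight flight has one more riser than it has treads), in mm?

3910 mm

Treads that fit: ⌊6590 / 292⌋ = 22.
Risers = treads + 1 = 23.
Maximum height = 23 × 170 = 3910 mm.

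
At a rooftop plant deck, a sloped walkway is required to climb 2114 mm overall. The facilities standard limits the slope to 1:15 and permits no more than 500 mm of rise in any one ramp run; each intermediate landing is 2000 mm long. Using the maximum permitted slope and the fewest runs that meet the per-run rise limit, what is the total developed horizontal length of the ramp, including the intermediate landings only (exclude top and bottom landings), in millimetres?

⌈2114/500⌉ = 5 ramp runs. That means 4 intermediate landings.
Horizontal run for 2114 mm of rise at 1:15 is 2114 × 15 = 31710 mm.
Intermediate landings: 4 × 2000 = 8000 mm.
Total developed length = 31710 + 8000 = 39710 mm.

39710 mm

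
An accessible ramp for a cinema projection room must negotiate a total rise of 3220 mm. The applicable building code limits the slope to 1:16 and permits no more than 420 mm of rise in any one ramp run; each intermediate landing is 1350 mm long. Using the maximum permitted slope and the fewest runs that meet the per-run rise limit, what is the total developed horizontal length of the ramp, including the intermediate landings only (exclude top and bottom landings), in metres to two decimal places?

60.97 m

⌈3220/420⌉ = 8 ramp runs. That means 7 intermediate landings.
Ramp run (horizontal) at 1:16: 3220 × 16 = 51520 mm.
7 intermediate landings contribute 7 × 1350 = 9450 mm.
Developed length = 51520 + 9450 = 60970 mm.
= 60.97 m.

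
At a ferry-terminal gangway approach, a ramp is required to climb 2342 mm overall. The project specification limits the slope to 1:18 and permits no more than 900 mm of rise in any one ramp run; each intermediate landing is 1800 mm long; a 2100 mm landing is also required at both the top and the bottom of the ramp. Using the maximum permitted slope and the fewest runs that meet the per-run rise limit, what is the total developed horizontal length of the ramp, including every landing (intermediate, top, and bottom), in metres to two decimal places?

49.96 m

⌈2342/900⌉ = 3 ramp runs. That means 2 intermediate landings.
Ramp run (horizontal) at 1:18: 2342 × 18 = 42156 mm.
2 intermediate landings contribute 2 × 1800 = 3600 mm.
Top and bottom landings: 2 × 2100 = 4200 mm.
Total = 42156 + 3600 + 4200 = 49956 mm.
= 49.96 m.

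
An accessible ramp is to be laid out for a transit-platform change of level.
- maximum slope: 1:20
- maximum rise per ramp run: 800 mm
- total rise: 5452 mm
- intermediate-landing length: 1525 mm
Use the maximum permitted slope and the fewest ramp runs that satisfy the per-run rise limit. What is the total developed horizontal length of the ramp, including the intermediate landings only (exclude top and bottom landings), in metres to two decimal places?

5452 / 800 = 6.82, so 7 ramp runs are needed. That means 6 intermediate landings.
Horizontal run for 5452 mm of rise at 1:20 is 5452 × 20 = 109040 mm.
6 intermediate landings contribute 6 × 1525 = 9150 mm.
Total developed length = 109040 + 9150 = 118190 mm.
= 118.19 m.

118.19 m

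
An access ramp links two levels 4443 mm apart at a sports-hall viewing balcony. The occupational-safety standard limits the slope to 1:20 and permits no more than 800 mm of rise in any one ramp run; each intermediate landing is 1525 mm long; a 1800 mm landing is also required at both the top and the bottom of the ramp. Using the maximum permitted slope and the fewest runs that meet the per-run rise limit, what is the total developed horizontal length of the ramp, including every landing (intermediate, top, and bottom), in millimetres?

At most 800 each: 4443/800 = 5.55, giving 6 ramp runs. That means 5 intermediate landings.
Horizontal run for 4443 mm of rise at 1:20 is 4443 × 20 = 88860 mm.
5 intermediate landings contribute 5 × 1525 = 7625 mm.
Top and bottom landings: 2 × 1800 = 3600 mm.
Total = 88860 + 7625 + 3600 = 100085 mm.

100085 mm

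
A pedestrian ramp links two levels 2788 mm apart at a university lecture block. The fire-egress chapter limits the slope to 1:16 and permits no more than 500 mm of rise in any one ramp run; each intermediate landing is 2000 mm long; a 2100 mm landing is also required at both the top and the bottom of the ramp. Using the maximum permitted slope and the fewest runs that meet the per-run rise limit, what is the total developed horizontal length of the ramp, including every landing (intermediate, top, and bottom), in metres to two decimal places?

At most 500 each: 2788/500 = 5.58, giving 6 ramp runs. That means 5 intermediate landings.
Horizontal run for 2788 mm of rise at 1:16 is 2788 × 16 = 44608 mm.
5 intermediate landings contribute 5 × 2000 = 10000 mm.
Top and bottom landings: 2 × 2100 = 4200 mm.
Total = 44608 + 10000 + 4200 = 58808 mm.
= 58.81 m.

58.81 m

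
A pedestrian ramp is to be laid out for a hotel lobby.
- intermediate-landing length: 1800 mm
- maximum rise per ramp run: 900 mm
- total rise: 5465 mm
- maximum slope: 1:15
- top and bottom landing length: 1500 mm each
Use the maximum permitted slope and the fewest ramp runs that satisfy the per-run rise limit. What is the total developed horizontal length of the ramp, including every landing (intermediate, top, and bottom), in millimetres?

95775 mm

5465 / 900 = 6.07, so 7 ramp runs are needed. That means 6 intermediate landings.
Horizontal run for 5465 mm of rise at 1:15 is 5465 × 15 = 81975 mm.
Intermediate landings: 6 × 1800 = 10800 mm.
Top and bottom landings: 2 × 1500 = 3000 mm.
Total = 81975 + 10800 + 3000 = 95775 mm.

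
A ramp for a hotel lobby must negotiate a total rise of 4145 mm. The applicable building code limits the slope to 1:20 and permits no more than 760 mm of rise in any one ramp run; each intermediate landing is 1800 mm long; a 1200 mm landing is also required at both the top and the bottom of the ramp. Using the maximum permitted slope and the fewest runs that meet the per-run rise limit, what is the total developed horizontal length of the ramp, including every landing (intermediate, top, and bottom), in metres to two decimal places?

4145 / 760 = 5.454 → round up to 6 ramp runs. That means 5 intermediate landings.
Horizontal run for 4145 mm of rise at 1:20 is 4145 × 20 = 82900 mm.
5 intermediate landings contribute 5 × 1800 = 9000 mm.
Top and bottom landings: 2 × 1200 = 2400 mm.
Total = 82900 + 9000 + 2400 = 94300 mm.
= 94.30 m.

94.30 m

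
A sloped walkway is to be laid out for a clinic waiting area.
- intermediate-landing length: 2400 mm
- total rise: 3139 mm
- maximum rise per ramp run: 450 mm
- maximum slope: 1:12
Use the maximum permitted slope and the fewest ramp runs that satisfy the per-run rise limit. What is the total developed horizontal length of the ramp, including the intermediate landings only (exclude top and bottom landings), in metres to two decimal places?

At most 450 each: 3139/450 = 6.98, giving 7 ramp runs. That means 6 intermediate landings.
Horizontal run for 3139 mm of rise at 1:12 is 3139 × 12 = 37668 mm.
6 intermediate landings contribute 6 × 2400 = 14400 mm.
Developed length = 37668 + 14400 = 52068 mm.
= 52.07 m.

52.07 m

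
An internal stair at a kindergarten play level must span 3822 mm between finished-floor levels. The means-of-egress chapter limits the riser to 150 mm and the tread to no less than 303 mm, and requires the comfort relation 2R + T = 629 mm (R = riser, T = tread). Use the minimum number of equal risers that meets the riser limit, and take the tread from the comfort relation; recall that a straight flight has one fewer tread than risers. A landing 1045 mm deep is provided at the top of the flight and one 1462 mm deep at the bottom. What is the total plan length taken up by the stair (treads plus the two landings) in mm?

3822 / 150 = 25.48, so 26 risers are needed.
Riser R = 3822 / 26 = 147 mm, within the 150 mm limit.
Tread T = 629 − 2 × 147 = 335 mm (≥ 303 mm).
26 risers give 25 treads; going = 25 × 335 = 8375 mm.
Enclosure = 8375 + 1045 + 1462 = 10882 mm.

10882 mm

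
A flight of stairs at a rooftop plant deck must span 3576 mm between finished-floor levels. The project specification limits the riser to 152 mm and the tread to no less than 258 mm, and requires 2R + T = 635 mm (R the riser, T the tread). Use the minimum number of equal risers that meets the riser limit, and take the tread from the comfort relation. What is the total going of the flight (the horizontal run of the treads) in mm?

7751 mm

3576 / 152 = 23.53, so 24 risers are needed.
Each riser is 3576/24 = 149 mm (≤ 152 mm).
T = 635 − 2·149 = 337 mm, which satisfies the 258 mm minimum.
24 risers give 23 treads; going = 23 × 337 = 7751 mm.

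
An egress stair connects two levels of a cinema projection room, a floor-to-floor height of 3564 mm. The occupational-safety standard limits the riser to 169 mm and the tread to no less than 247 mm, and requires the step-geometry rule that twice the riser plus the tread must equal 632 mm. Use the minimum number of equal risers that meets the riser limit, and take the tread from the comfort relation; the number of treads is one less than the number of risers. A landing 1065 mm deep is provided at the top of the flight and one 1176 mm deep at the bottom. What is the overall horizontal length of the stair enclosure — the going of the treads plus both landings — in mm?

3564 / 169 = 21.089 → round up to 22 risers.
R = 3564 ÷ 22 = 162 mm.
From 2R + T = 632: T = 632 − 324 = 308 mm.
22 risers give 21 treads; going = 21 × 308 = 6468 mm.
Enclosure = 6468 + 1065 + 1176 = 8709 mm.

8709 mm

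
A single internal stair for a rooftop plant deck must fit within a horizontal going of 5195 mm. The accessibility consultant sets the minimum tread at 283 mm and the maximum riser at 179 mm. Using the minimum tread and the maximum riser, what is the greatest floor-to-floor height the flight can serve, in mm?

3401 mm

Treads that fit: ⌊5195 / 283⌋ = 18.
Risers = treads + 1 = 19.
Maximum height = 19 × 179 = 3401 mm.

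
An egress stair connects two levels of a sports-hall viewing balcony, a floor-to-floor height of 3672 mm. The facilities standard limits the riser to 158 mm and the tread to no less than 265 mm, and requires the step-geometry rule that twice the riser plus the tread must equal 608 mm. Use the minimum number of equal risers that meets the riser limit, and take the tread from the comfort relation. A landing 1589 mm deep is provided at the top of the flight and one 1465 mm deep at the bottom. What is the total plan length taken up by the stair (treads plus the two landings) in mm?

3672 / 158 = 23.24, so 24 risers are needed.
Riser R = 3672 / 24 = 153 mm, within the 158 mm limit.
From 2R + T = 608: T = 608 − 306 = 302 mm.
Treads = 24 − 1 = 23; going = 23 × 302 = 6946 mm.
Add landings: 6946 + 1589 + 1465 = 10000 mm.

10000 mm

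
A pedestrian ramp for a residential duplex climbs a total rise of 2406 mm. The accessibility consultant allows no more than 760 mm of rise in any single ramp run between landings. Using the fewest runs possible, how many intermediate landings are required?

3 intermediate landings

2406 / 760 = 3.17, so 4 ramp runs are needed.
4 runs are separated by 3 intermediate landings.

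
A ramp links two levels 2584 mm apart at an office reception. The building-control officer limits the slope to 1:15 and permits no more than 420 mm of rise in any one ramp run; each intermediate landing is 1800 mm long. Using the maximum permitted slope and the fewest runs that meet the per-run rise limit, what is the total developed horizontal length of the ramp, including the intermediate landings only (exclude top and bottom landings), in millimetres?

⌈2584/420⌉ = 7 ramp runs. That means 6 intermediate landings.
Horizontal run for 2584 mm of rise at 1:15 is 2584 × 15 = 38760 mm.
6 intermediate landings contribute 6 × 1800 = 10800 mm.
Total developed length = 38760 + 10800 = 49560 mm.

49560 mm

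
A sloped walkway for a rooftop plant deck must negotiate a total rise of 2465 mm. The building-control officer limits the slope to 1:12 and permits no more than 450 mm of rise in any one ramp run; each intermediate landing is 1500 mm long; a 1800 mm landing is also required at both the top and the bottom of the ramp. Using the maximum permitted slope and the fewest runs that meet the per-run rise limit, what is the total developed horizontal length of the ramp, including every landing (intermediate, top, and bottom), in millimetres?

⌈2465/450⌉ = 6 ramp runs. That means 5 intermediate landings.
Ramp run (horizontal) at 1:12: 2465 × 12 = 29580 mm.
Intermediate landings: 5 × 1500 = 7500 mm.
Top and bottom landings: 2 × 1800 = 3600 mm.
Total = 29580 + 7500 + 3600 = 40680 mm.

40680 mm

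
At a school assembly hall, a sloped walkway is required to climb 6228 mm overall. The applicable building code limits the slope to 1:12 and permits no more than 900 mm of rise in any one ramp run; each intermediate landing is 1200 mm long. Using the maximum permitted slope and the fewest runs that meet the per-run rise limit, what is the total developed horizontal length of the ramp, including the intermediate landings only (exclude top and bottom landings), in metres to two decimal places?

81.94 m

⌈6228/900⌉ = 7 ramp runs. That means 6 intermediate landings.
Ramp run (horizontal) at 1:12: 6228 × 12 = 74736 mm.
6 intermediate landings contribute 6 × 1200 = 7200 mm.
Developed length = 74736 + 7200 = 81936 mm.
= 81.94 m.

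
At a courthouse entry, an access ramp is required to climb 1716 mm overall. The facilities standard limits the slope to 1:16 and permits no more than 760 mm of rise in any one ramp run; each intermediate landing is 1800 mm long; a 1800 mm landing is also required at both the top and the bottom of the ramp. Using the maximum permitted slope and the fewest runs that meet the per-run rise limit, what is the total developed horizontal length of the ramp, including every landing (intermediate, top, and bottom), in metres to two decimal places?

1716 / 760 = 2.26, so 3 ramp runs are needed. That means 2 intermediate landings.
Ramp run (horizontal) at 1:16: 1716 × 16 = 27456 mm.
Intermediate landings: 2 × 1800 = 3600 mm.
Top and bottom landings: 2 × 1800 = 3600 mm.
Total = 27456 + 3600 + 3600 = 34656 mm.
= 34.66 m.

34.66 m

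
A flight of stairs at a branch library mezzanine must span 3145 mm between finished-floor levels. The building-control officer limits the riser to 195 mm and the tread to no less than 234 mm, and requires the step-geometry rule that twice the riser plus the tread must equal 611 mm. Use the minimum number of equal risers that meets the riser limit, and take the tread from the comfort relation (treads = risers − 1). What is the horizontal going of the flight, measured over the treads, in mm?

At most 195 each: 3145/195 = 16.13, giving 17 risers.
Riser R = 3145 / 17 = 185 mm, within the 195 mm limit.
From 2R + T = 611: T = 611 − 370 = 241 mm.
Going = (17 − 1) × 241 = 3856 mm.

3856 mm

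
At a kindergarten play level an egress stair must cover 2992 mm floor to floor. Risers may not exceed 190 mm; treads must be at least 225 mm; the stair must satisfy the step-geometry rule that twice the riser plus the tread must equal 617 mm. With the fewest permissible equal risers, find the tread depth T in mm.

243 mm

2992 / 190 = 15.75, so 16 risers are needed.
Each riser is 2992/16 = 187 mm (≤ 190 mm).
T = 617 − 2·187 = 243 mm, which satisfies the 225 mm minimum.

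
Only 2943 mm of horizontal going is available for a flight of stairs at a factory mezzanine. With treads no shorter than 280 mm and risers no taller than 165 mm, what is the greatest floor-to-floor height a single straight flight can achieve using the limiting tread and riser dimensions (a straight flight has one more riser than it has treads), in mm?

2943 / 280 = 10.51, so 10 treads fit.
Risers = treads + 1 = 11.
Maximum height = 11 × 165 = 1815 mm.

1815 mm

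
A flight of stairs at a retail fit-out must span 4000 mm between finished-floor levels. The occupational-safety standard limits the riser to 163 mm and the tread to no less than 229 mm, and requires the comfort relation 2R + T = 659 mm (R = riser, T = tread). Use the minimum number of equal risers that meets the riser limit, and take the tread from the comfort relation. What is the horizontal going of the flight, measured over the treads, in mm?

8136 mm

4000 / 163 = 24.54, so 25 risers are needed.
Each riser is 4000/25 = 160 mm (≤ 163 mm).
Tread T = 659 − 2 × 160 = 339 mm (≥ 229 mm).
25 risers give 24 treads; going = 24 × 339 = 8136 mm.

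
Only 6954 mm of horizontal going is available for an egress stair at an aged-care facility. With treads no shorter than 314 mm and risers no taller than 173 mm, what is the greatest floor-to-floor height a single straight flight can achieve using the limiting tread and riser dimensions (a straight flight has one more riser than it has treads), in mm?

3979 mm

Treads that fit: ⌊6954 / 314⌋ = 22.
Risers = treads + 1 = 23.
Maximum height = 23 × 173 = 3979 mm.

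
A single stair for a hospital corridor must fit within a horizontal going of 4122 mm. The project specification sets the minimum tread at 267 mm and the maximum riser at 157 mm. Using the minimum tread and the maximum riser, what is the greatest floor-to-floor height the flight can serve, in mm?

Treads that fit: ⌊4122 / 267⌋ = 15.
Risers = treads + 1 = 16.
Maximum height = 16 × 157 = 2512 mm.

2512 mm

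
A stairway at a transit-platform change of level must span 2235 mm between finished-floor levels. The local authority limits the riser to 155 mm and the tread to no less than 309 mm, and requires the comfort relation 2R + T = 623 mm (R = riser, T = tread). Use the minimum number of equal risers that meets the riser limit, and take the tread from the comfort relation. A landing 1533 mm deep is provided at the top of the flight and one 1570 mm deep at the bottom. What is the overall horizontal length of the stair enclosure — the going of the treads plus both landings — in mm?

2235 / 155 = 14.42, so 15 risers are needed.
Each riser is 2235/15 = 149 mm (≤ 155 mm).
Tread T = 623 − 2 × 149 = 325 mm (≥ 309 mm).
15 risers give 14 treads; going = 14 × 325 = 4550 mm.
Enclosure = 4550 + 1533 + 1570 = 7653 mm.

7653 mm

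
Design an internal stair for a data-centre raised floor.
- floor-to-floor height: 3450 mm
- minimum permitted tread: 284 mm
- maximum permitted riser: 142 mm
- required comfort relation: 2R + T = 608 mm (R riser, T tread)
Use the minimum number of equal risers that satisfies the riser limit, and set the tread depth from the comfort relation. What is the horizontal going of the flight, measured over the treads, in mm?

3450 / 142 = 24.30, so 25 risers are needed.
Riser R = 3450 / 25 = 138 mm, within the 142 mm limit.
Tread T = 608 − 2 × 138 = 332 mm (≥ 284 mm).
Going = (25 − 1) × 332 = 7968 mm.

7968 mm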